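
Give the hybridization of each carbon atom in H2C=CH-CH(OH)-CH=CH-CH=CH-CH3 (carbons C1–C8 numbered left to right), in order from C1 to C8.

C1 — 3 σ bonds, plus one π bond. Steric number 3, so sp2.
C2: 3 σ bonds, plus one π bond; 3 regions of electron density → sp2.
C3 has 4 σ bonds: steric number 4 → sp3.
C4: 3 σ bonds, plus one π bond; 3 regions of electron density → sp2.
C5 has 3 σ bonds, plus one π bond: steric number 3 → sp2.
C6 — 3 σ bonds, plus one π bond. Steric number 3, so sp2.
C7 — 3 σ bonds, plus one π bond. Steric number 3, so sp2.
C8 — 4 σ bonds. Steric number 4, so sp3.

C1 sp2, C2 sp2, C3 sp3, C4 sp2, C5 sp2, C6 sp2, C7 sp2, C8 sp3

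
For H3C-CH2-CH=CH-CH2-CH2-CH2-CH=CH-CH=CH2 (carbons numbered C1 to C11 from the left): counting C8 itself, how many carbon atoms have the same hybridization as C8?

6

C8 is sp2 (one π bond).
C1: sp3
C2: sp3
C3: sp2 ✓
C4: sp2 ✓
C5: sp3
C6: sp3
C7: sp3
C8: sp2 ✓
C9: sp2 ✓
C10: sp2 ✓
C11: sp2 ✓
6 carbons are sp2.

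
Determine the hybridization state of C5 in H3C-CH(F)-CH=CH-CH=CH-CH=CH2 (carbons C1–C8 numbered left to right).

C5 — 3 σ bonds, plus one π bond. Steric number 3, so sp2.

sp2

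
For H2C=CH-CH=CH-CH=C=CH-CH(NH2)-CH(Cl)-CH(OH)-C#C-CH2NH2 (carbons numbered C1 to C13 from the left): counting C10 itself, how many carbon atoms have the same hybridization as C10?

4

C10 is sp3 (only σ bonds).
C1: sp2
C2: sp2
C3: sp2
C4: sp2
C5: sp2
C6: sp
C7: sp2
C8: sp3 ✓
C9: sp3 ✓
C10: sp3 ✓
C11: sp
C12: sp
C13: sp3 ✓
4 carbons are sp3.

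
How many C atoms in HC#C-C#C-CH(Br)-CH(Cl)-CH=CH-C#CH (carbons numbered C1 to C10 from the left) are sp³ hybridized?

C1: sp
C2: sp
C3: sp
C4: sp
C5: sp3 ✓
C6: sp3 ✓
C7: sp2
C8: sp2
C9: sp
C10: sp
C5, C6 → 2 sp3 carbons.

2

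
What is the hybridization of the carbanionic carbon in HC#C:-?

One σ bond + one lone pair = steric number 2 → sp.

sp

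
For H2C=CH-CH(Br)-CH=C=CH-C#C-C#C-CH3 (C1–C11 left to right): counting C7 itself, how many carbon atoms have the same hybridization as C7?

C7 is sp (two π bonds).
C1: sp2
C2: sp2
C3: sp3
C4: sp2
C5: sp ✓
C6: sp2
C7: sp ✓
C8: sp ✓
C9: sp ✓
C10: sp ✓
C11: sp3
5 carbons are sp.

5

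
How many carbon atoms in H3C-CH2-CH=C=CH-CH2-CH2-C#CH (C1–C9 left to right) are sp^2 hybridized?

2

C1: sp3
C2: sp3
C3: sp2 ✓
C4: sp
C5: sp2 ✓
C6: sp3
C7: sp3
C8: sp
C9: sp
C3, C5 → 2 sp2 carbons.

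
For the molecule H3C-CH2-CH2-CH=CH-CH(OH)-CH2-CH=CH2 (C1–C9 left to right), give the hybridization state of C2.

C2: 4 σ bonds — 4 electron domains, sp3.

sp^3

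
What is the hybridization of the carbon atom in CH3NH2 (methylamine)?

The carbon atom carries 4 σ bonds, giving a steric number of 4, so it is sp3.

sp³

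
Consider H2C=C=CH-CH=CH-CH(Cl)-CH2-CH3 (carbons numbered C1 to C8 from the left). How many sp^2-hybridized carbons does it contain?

C1: sp2 ✓
C2: sp
C3: sp2 ✓
C4: sp2 ✓
C5: sp2 ✓
C6: sp3
C7: sp3
C8: sp3
C1, C3, C4, C5 → 4 sp2 carbons.

4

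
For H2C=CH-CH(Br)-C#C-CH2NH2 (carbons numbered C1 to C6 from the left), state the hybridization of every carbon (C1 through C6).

C1 sp2, C2 sp2, C3 sp3, C4 sp, C5 sp, C6 sp3

C1 carries 3 σ bonds, plus one π bond, giving a steric number of 3, so it is sp2.
C2 is sp2: 3 σ bonds, plus one π bond, 3 electron-density regions.
C3 (4 σ bonds) has steric number 4: sp3.
C4 is sp: 2 σ bonds, plus two π bonds, 2 electron-density regions.
C5 — 2 σ bonds, plus two π bonds. Steric number 2, so sp.
C6 has 4 σ bonds: steric number 4 → sp3.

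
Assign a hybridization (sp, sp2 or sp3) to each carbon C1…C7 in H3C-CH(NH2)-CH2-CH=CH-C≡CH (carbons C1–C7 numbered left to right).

C1: 4 σ bonds; 4 regions of electron density → sp3.
C2: 4 σ bonds; 4 regions of electron density → sp3.
C3 (4 σ bonds) has steric number 4: sp3.
C4 is sp2: 3 σ bonds, plus one π bond, 3 electron-density regions.
C5 — 3 σ bonds, plus one π bond. Steric number 3, so sp2.
C6: 2 σ bonds, plus two π bonds; 2 regions of electron density → sp.
C7 is sp: 2 σ bonds, plus two π bonds, 2 electron-density regions.

C1 sp3, C2 sp3, C3 sp3, C4 sp2, C5 sp2, C6 sp, C7 sp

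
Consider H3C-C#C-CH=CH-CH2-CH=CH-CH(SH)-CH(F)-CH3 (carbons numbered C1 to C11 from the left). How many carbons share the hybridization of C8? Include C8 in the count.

C8 is sp2 (one π bond).
C1: sp3
C2: sp
C3: sp
C4: sp2 ✓
C5: sp2 ✓
C6: sp3
C7: sp2 ✓
C8: sp2 ✓
C9: sp3
C10: sp3
C11: sp3
4 carbons are sp2.

4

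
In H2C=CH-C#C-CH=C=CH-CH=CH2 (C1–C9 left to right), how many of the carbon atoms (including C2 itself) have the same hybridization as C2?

6

C2 is sp2 (one π bond).
C1: sp2 ✓
C2: sp2 ✓
C3: sp
C4: sp
C5: sp2 ✓
C6: sp
C7: sp2 ✓
C8: sp2 ✓
C9: sp2 ✓
6 carbons are sp2.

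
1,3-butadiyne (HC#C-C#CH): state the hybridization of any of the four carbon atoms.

Every carbon is part of a C≡C triple bond: two σ regions → sp.

sp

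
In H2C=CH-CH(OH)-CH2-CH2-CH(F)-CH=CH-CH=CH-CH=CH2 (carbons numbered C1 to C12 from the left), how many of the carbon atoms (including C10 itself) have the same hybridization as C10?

8

C10 is sp2 (one π bond).
C1: sp2 ✓
C2: sp2 ✓
C3: sp3
C4: sp3
C5: sp3
C6: sp3
C7: sp2 ✓
C8: sp2 ✓
C9: sp2 ✓
C10: sp2 ✓
C11: sp2 ✓
C12: sp2 ✓
8 carbons are sp2.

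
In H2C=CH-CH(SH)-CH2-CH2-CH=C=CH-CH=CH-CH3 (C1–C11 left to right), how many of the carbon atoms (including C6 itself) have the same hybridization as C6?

C6 is sp2 (one π bond).
C1: sp2 ✓
C2: sp2 ✓
C3: sp3
C4: sp3
C5: sp3
C6: sp2 ✓
C7: sp
C8: sp2 ✓
C9: sp2 ✓
C10: sp2 ✓
C11: sp3
6 carbons are sp2.

6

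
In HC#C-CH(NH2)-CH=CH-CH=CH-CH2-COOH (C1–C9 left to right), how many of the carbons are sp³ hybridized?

C1: sp
C2: sp
C3: sp3 ✓
C4: sp2
C5: sp2
C6: sp2
C7: sp2
C8: sp3 ✓
C9: sp2
C3, C8 → 2 sp3 carbons.

2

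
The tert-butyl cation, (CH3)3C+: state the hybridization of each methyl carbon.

sp3

Each methyl carbon carries 4 σ bonds, giving a steric number of 4, so it is sp3.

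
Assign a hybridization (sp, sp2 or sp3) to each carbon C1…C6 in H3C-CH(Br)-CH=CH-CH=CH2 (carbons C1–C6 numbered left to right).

C1: 4 σ bonds; 4 regions of electron density → sp3.
C2: 4 σ bonds — 4 electron domains, sp3.
C3 (3 σ bonds, plus one π bond) has steric number 3: sp2.
C4: 3 σ bonds, plus one π bond; 3 regions of electron density → sp2.
C5: 3 σ bonds, plus one π bond — 3 electron domains, sp2.
C6 (3 σ bonds, plus one π bond) has steric number 3: sp2.

C1 sp3, C2 sp3, C3 sp2, C4 sp2, C5 sp2, C6 sp2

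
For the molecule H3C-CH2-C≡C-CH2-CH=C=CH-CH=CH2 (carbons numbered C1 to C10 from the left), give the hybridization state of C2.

C2 — 4 σ bonds. Steric number 4, so sp3.

sp3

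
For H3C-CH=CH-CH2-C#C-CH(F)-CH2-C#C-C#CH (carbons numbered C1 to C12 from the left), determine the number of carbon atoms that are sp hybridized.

6

C1: sp3
C2: sp2
C3: sp2
C4: sp3
C5: sp ✓
C6: sp ✓
C7: sp3
C8: sp3
C9: sp ✓
C10: sp ✓
C11: sp ✓
C12: sp ✓
C5, C6, C9, C10, C11, C12 → 6 sp carbons.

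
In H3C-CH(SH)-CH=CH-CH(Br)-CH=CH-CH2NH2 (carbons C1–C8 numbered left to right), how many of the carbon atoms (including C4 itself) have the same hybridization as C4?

4

C4 is sp2 (one π bond).
C1: sp3
C2: sp3
C3: sp2 ✓
C4: sp2 ✓
C5: sp3
C6: sp2 ✓
C7: sp2 ✓
C8: sp3
4 carbons are sp2.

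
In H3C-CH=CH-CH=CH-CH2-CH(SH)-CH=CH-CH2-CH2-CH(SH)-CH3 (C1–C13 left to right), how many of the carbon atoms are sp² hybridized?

C1: sp3
C2: sp2 ✓
C3: sp2 ✓
C4: sp2 ✓
C5: sp2 ✓
C6: sp3
C7: sp3
C8: sp2 ✓
C9: sp2 ✓
C10: sp3
C11: sp3
C12: sp3
C13: sp3
C2, C3, C4, C5, C8, C9 → 6 sp2 carbons.

6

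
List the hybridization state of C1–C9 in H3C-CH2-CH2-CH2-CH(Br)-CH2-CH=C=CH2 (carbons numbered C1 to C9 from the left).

C1 sp3, C2 sp3, C3 sp3, C4 sp3, C5 sp3, C6 sp3, C7 sp2, C8 sp, C9 sp2

C1 carries 4 σ bonds, giving a steric number of 4, so it is sp3.
C2 is sp3: 4 σ bonds, 4 electron-density regions.
C3: 4 σ bonds; 4 regions of electron density → sp3.
C4 carries 4 σ bonds, giving a steric number of 4, so it is sp3.
C5 (4 σ bonds) has steric number 4: sp3.
C6 carries 4 σ bonds, giving a steric number of 4, so it is sp3.
C7: 3 σ bonds, plus one π bond — 3 electron domains, sp2.
C8 (2 σ bonds, plus two π bonds) has steric number 2: sp.
C9 carries 3 σ bonds, plus one π bond, giving a steric number of 3, so it is sp2.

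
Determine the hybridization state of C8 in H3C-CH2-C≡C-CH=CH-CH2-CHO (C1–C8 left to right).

sp²

C8 is sp2: 3 σ bonds, plus one π bond, 3 electron-density regions.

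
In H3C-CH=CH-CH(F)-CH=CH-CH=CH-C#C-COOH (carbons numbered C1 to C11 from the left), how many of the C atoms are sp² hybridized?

C1: sp3
C2: sp2 ✓
C3: sp2 ✓
C4: sp3
C5: sp2 ✓
C6: sp2 ✓
C7: sp2 ✓
C8: sp2 ✓
C9: sp
C10: sp
C11: sp2 ✓
C2, C3, C5, C6, C7, C8, C11 → 7 sp2 carbons.

7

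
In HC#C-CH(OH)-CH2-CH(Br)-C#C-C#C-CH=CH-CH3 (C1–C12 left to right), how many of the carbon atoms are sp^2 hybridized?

C1: sp
C2: sp
C3: sp3
C4: sp3
C5: sp3
C6: sp
C7: sp
C8: sp
C9: sp
C10: sp2 ✓
C11: sp2 ✓
C12: sp3
C10, C11 → 2 sp2 carbons.

2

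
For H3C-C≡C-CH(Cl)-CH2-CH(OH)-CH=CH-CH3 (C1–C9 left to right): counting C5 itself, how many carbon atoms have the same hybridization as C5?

C5 is sp3 (only σ bonds).
C1: sp3 ✓
C2: sp
C3: sp
C4: sp3 ✓
C5: sp3 ✓
C6: sp3 ✓
C7: sp2
C8: sp2
C9: sp3 ✓
5 carbons are sp3.

5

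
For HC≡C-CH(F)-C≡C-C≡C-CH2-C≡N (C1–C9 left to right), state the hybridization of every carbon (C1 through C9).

C1: 2 σ bonds, plus two π bonds; 2 regions of electron density → sp.
C2 is sp: 2 σ bonds, plus two π bonds, 2 electron-density regions.
C3 (4 σ bonds) has steric number 4: sp3.
C4 has 2 σ bonds, plus two π bonds: steric number 2 → sp.
C5 carries 2 σ bonds, plus two π bonds, giving a steric number of 2, so it is sp.
C6: 2 σ bonds, plus two π bonds — 2 electron domains, sp.
C7 — 2 σ bonds, plus two π bonds. Steric number 2, so sp.
C8: 4 σ bonds — 4 electron domains, sp3.
C9 has 2 σ bonds, plus two π bonds: steric number 2 → sp.

C1 sp, C2 sp, C3 sp3, C4 sp, C5 sp, C6 sp, C7 sp, C8 sp3, C9 sp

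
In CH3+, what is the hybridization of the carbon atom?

sp²

Three σ bonds to H, empty p orbital → sp2, trigonal planar.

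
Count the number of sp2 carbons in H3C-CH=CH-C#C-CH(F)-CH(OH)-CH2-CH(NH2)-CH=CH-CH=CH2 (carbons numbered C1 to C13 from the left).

C1: sp3
C2: sp2 ✓
C3: sp2 ✓
C4: sp
C5: sp
C6: sp3
C7: sp3
C8: sp3
C9: sp3
C10: sp2 ✓
C11: sp2 ✓
C12: sp2 ✓
C13: sp2 ✓
C2, C3, C10, C11, C12, C13 → 6 sp2 carbons.

6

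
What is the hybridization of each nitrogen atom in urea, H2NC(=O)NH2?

Both N lone pairs are conjugated with the C=O; planar sp2.

sp²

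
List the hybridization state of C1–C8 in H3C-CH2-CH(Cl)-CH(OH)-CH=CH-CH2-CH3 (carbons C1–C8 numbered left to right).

C1: 4 σ bonds — 4 electron domains, sp3.
C2 has 4 σ bonds: steric number 4 → sp3.
C3 is sp3: 4 σ bonds, 4 electron-density regions.
C4: 4 σ bonds — 4 electron domains, sp3.
C5 — 3 σ bonds, plus one π bond. Steric number 3, so sp2.
C6: 3 σ bonds, plus one π bond — 3 electron domains, sp2.
C7: 4 σ bonds; 4 regions of electron density → sp3.
C8 (4 σ bonds) has steric number 4: sp3.

C1 sp3, C2 sp3, C3 sp3, C4 sp3, C5 sp2, C6 sp2, C7 sp3, C8 sp3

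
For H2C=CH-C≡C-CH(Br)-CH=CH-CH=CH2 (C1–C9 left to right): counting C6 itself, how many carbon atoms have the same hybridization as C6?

6

C6 is sp2 (one π bond).
C1: sp2 ✓
C2: sp2 ✓
C3: sp
C4: sp
C5: sp3
C6: sp2 ✓
C7: sp2 ✓
C8: sp2 ✓
C9: sp2 ✓
6 carbons are sp2.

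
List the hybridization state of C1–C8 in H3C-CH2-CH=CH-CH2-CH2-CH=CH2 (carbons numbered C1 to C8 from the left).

C1 (4 σ bonds) has steric number 4: sp3.
C2 is sp3: 4 σ bonds, 4 electron-density regions.
C3 has 3 σ bonds, plus one π bond: steric number 3 → sp2.
C4 — 3 σ bonds, plus one π bond. Steric number 3, so sp2.
C5 has 4 σ bonds: steric number 4 → sp3.
C6: 4 σ bonds; 4 regions of electron density → sp3.
C7 — 3 σ bonds, plus one π bond. Steric number 3, so sp2.
C8 has 3 σ bonds, plus one π bond: steric number 3 → sp2.

C1 sp3, C2 sp3, C3 sp2, C4 sp2, C5 sp3, C6 sp3, C7 sp2, C8 sp2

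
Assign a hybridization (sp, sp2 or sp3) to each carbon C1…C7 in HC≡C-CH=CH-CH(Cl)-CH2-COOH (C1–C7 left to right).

C1 (2 σ bonds, plus two π bonds) has steric number 2: sp.
C2 is sp: 2 σ bonds, plus two π bonds, 2 electron-density regions.
C3 — 3 σ bonds, plus one π bond. Steric number 3, so sp2.
C4 has 3 σ bonds, plus one π bond: steric number 3 → sp2.
C5 is sp3: 4 σ bonds, 4 electron-density regions.
C6 has 4 σ bonds: steric number 4 → sp3.
C7: 3 σ bonds, plus one π bond — 3 electron domains, sp2.

C1 sp, C2 sp, C3 sp2, C4 sp2, C5 sp3, C6 sp3, C7 sp2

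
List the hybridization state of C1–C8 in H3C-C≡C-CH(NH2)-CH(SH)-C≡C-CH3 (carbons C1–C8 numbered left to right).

C1 carries 4 σ bonds, giving a steric number of 4, so it is sp3.
C2 (2 σ bonds, plus two π bonds) has steric number 2: sp.
C3: 2 σ bonds, plus two π bonds; 2 regions of electron density → sp.
C4 — 4 σ bonds. Steric number 4, so sp3.
C5 is sp3: 4 σ bonds, 4 electron-density regions.
C6 (2 σ bonds, plus two π bonds) has steric number 2: sp.
C7 is sp: 2 σ bonds, plus two π bonds, 2 electron-density regions.
C8 carries 4 σ bonds, giving a steric number of 4, so it is sp3.

C1 sp3, C2 sp, C3 sp, C4 sp3, C5 sp3, C6 sp, C7 sp, C8 sp3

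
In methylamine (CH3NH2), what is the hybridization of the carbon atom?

The carbon atom carries 4 σ bonds, giving a steric number of 4, so it is sp3.

sp3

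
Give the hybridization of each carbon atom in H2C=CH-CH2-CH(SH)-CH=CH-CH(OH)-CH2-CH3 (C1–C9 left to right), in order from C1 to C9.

C1 sp2, C2 sp2, C3 sp3, C4 sp3, C5 sp2, C6 sp2, C7 sp3, C8 sp3, C9 sp3

C1 (3 σ bonds, plus one π bond) has steric number 3: sp2.
C2: 3 σ bonds, plus one π bond; 3 regions of electron density → sp2.
C3 has 4 σ bonds: steric number 4 → sp3.
C4 is sp3: 4 σ bonds, 4 electron-density regions.
C5: 3 σ bonds, plus one π bond — 3 electron domains, sp2.
C6 carries 3 σ bonds, plus one π bond, giving a steric number of 3, so it is sp2.
C7 (4 σ bonds) has steric number 4: sp3.
C8 — 4 σ bonds. Steric number 4, so sp3.
C9 — 4 σ bonds. Steric number 4, so sp3.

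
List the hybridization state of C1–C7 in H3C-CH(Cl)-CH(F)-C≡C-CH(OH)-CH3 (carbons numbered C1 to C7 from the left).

C1: 4 σ bonds; 4 regions of electron density → sp3.
C2 carries 4 σ bonds, giving a steric number of 4, so it is sp3.
C3 — 4 σ bonds. Steric number 4, so sp3.
C4 — 2 σ bonds, plus two π bonds. Steric number 2, so sp.
C5: 2 σ bonds, plus two π bonds; 2 regions of electron density → sp.
C6 has 4 σ bonds: steric number 4 → sp3.
C7 (4 σ bonds) has steric number 4: sp3.

C1 sp3, C2 sp3, C3 sp3, C4 sp, C5 sp, C6 sp3, C7 sp3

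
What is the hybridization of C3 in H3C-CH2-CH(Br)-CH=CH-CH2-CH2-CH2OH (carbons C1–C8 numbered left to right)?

sp^3

C3 — 4 σ bonds. Steric number 4, so sp3.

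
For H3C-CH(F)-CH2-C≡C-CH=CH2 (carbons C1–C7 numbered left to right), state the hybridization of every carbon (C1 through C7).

C1 sp3, C2 sp3, C3 sp3, C4 sp, C5 sp, C6 sp2, C7 sp2

C1: 4 σ bonds; 4 regions of electron density → sp3.
C2 carries 4 σ bonds, giving a steric number of 4, so it is sp3.
C3 carries 4 σ bonds, giving a steric number of 4, so it is sp3.
C4 carries 2 σ bonds, plus two π bonds, giving a steric number of 2, so it is sp.
C5: 2 σ bonds, plus two π bonds — 2 electron domains, sp.
C6 carries 3 σ bonds, plus one π bond, giving a steric number of 3, so it is sp2.
C7 (3 σ bonds, plus one π bond) has steric number 3: sp2.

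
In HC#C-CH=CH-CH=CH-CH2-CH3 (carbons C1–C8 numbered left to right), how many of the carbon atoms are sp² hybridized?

4

C1: sp
C2: sp
C3: sp2 ✓
C4: sp2 ✓
C5: sp2 ✓
C6: sp2 ✓
C7: sp3
C8: sp3
C3, C4, C5, C6 → 4 sp2 carbons.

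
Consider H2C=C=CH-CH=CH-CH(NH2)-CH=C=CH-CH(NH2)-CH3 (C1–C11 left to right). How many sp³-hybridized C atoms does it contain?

C1: sp2
C2: sp
C3: sp2
C4: sp2
C5: sp2
C6: sp3 ✓
C7: sp2
C8: sp
C9: sp2
C10: sp3 ✓
C11: sp3 ✓
C6, C10, C11 → 3 sp3 carbons.

3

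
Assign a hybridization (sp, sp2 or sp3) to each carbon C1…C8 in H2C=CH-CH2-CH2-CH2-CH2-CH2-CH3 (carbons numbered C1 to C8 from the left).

C1 sp2, C2 sp2, C3 sp3, C4 sp3, C5 sp3, C6 sp3, C7 sp3, C8 sp3

C1: 3 σ bonds, plus one π bond — 3 electron domains, sp2.
C2 has 3 σ bonds, plus one π bond: steric number 3 → sp2.
C3 (4 σ bonds) has steric number 4: sp3.
C4 carries 4 σ bonds, giving a steric number of 4, so it is sp3.
C5 (4 σ bonds) has steric number 4: sp3.
C6 has 4 σ bonds: steric number 4 → sp3.
C7 carries 4 σ bonds, giving a steric number of 4, so it is sp3.
C8 is sp3: 4 σ bonds, 4 electron-density regions.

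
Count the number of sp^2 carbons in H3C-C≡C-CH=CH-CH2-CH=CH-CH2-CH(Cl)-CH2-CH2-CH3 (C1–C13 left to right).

C1: sp3
C2: sp
C3: sp
C4: sp2 ✓
C5: sp2 ✓
C6: sp3
C7: sp2 ✓
C8: sp2 ✓
C9: sp3
C10: sp3
C11: sp3
C12: sp3
C13: sp3
C4, C5, C7, C8 → 4 sp2 carbons.

4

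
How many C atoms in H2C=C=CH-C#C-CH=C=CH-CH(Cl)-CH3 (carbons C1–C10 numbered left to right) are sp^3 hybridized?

2

C1: sp2
C2: sp
C3: sp2
C4: sp
C5: sp
C6: sp2
C7: sp
C8: sp2
C9: sp3 ✓
C10: sp3 ✓
C9, C10 → 2 sp3 carbons.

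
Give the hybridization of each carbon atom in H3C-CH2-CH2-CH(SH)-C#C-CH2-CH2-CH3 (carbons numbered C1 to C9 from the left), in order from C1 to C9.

C1 — 4 σ bonds. Steric number 4, so sp3.
C2: 4 σ bonds — 4 electron domains, sp3.
C3 (4 σ bonds) has steric number 4: sp3.
C4 — 4 σ bonds. Steric number 4, so sp3.
C5: 2 σ bonds, plus two π bonds — 2 electron domains, sp.
C6: 2 σ bonds, plus two π bonds; 2 regions of electron density → sp.
C7 is sp3: 4 σ bonds, 4 electron-density regions.
C8: 4 σ bonds — 4 electron domains, sp3.
C9 is sp3: 4 σ bonds, 4 electron-density regions.

C1 sp3, C2 sp3, C3 sp3, C4 sp3, C5 sp, C6 sp, C7 sp3, C8 sp3, C9 sp3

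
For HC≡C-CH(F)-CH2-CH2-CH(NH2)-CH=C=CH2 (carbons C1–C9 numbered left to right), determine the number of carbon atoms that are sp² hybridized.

C1: sp
C2: sp
C3: sp3
C4: sp3
C5: sp3
C6: sp3
C7: sp2 ✓
C8: sp
C9: sp2 ✓
C7, C9 → 2 sp2 carbons.

2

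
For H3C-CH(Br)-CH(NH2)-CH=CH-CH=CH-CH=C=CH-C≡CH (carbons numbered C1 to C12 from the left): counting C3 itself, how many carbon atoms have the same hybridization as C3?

C3 is sp3 (only σ bonds).
C1: sp3 ✓
C2: sp3 ✓
C3: sp3 ✓
C4: sp2
C5: sp2
C6: sp2
C7: sp2
C8: sp2
C9: sp
C10: sp2
C11: sp
C12: sp
3 carbons are sp3.

3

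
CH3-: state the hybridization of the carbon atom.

Three σ bonds + one lone pair = steric number 4 → sp3, pyramidal.

sp^3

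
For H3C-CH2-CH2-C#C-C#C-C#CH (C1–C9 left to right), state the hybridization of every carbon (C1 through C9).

C1 sp3, C2 sp3, C3 sp3, C4 sp, C5 sp, C6 sp, C7 sp, C8 sp, C9 sp

C1 has 4 σ bonds: steric number 4 → sp3.
C2: 4 σ bonds; 4 regions of electron density → sp3.
C3 has 4 σ bonds: steric number 4 → sp3.
C4 carries 2 σ bonds, plus two π bonds, giving a steric number of 2, so it is sp.
C5 — 2 σ bonds, plus two π bonds. Steric number 2, so sp.
C6: 2 σ bonds, plus two π bonds; 2 regions of electron density → sp.
C7 is sp: 2 σ bonds, plus two π bonds, 2 electron-density regions.
C8: 2 σ bonds, plus two π bonds — 2 electron domains, sp.
C9: 2 σ bonds, plus two π bonds — 2 electron domains, sp.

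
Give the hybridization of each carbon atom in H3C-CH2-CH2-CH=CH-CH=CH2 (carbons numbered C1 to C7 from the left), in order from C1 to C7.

C1 — 4 σ bonds. Steric number 4, so sp3.
C2 (4 σ bonds) has steric number 4: sp3.
C3 — 4 σ bonds. Steric number 4, so sp3.
C4: 3 σ bonds, plus one π bond — 3 electron domains, sp2.
C5: 3 σ bonds, plus one π bond; 3 regions of electron density → sp2.
C6: 3 σ bonds, plus one π bond; 3 regions of electron density → sp2.
C7 carries 3 σ bonds, plus one π bond, giving a steric number of 3, so it is sp2.

C1 sp3, C2 sp3, C3 sp3, C4 sp2, C5 sp2, C6 sp2, C7 sp2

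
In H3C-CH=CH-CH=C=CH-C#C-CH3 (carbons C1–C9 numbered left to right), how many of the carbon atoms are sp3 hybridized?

2

C1: sp3 ✓
C2: sp2
C3: sp2
C4: sp2
C5: sp
C6: sp2
C7: sp
C8: sp
C9: sp3 ✓
C1, C9 → 2 sp3 carbons.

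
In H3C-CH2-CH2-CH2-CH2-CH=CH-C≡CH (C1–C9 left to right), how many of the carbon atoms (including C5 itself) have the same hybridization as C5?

5

C5 is sp3 (only σ bonds).
C1: sp3 ✓
C2: sp3 ✓
C3: sp3 ✓
C4: sp3 ✓
C5: sp3 ✓
C6: sp2
C7: sp2
C8: sp
C9: sp
5 carbons are sp3.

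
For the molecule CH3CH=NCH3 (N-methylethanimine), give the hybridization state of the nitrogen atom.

Two σ bonds + one lone pair = steric number 3 → sp2.

sp^2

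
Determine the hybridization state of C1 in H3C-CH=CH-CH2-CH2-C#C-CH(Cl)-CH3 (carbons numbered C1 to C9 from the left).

sp^3

C1 is sp3: 4 σ bonds, 4 electron-density regions.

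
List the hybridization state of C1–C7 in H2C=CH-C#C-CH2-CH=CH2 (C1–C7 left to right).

C1 carries 3 σ bonds, plus one π bond, giving a steric number of 3, so it is sp2.
C2: 3 σ bonds, plus one π bond — 3 electron domains, sp2.
C3 (2 σ bonds, plus two π bonds) has steric number 2: sp.
C4 — 2 σ bonds, plus two π bonds. Steric number 2, so sp.
C5: 4 σ bonds; 4 regions of electron density → sp3.
C6: 3 σ bonds, plus one π bond — 3 electron domains, sp2.
C7 carries 3 σ bonds, plus one π bond, giving a steric number of 3, so it is sp2.

C1 sp2, C2 sp2, C3 sp, C4 sp, C5 sp3, C6 sp2, C7 sp2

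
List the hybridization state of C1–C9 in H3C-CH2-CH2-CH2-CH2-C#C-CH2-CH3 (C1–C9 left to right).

C1: 4 σ bonds — 4 electron domains, sp3.
C2 has 4 σ bonds: steric number 4 → sp3.
C3: 4 σ bonds; 4 regions of electron density → sp3.
C4 has 4 σ bonds: steric number 4 → sp3.
C5 has 4 σ bonds: steric number 4 → sp3.
C6 (2 σ bonds, plus two π bonds) has steric number 2: sp.
C7 (2 σ bonds, plus two π bonds) has steric number 2: sp.
C8 is sp3: 4 σ bonds, 4 electron-density regions.
C9 — 4 σ bonds. Steric number 4, so sp3.

C1 sp3, C2 sp3, C3 sp3, C4 sp3, C5 sp3, C6 sp, C7 sp, C8 sp3, C9 sp3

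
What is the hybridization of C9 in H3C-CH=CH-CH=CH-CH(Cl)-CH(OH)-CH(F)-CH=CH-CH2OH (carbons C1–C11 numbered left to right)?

C9 — 3 σ bonds, plus one π bond. Steric number 3, so sp2.

sp^2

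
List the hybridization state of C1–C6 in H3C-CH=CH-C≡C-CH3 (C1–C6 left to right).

C1 sp3, C2 sp2, C3 sp2, C4 sp, C5 sp, C6 sp3

C1 is sp3: 4 σ bonds, 4 electron-density regions.
C2 (3 σ bonds, plus one π bond) has steric number 3: sp2.
C3 carries 3 σ bonds, plus one π bond, giving a steric number of 3, so it is sp2.
C4 carries 2 σ bonds, plus two π bonds, giving a steric number of 2, so it is sp.
C5 is sp: 2 σ bonds, plus two π bonds, 2 electron-density regions.
C6 has 4 σ bonds: steric number 4 → sp3.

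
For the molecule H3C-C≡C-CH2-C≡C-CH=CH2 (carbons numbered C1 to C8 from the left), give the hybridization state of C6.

C6 (2 σ bonds, plus two π bonds) has steric number 2: sp.

sp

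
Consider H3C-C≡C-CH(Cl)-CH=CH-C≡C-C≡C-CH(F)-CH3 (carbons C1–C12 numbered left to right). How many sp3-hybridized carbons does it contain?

C1: sp3 ✓
C2: sp
C3: sp
C4: sp3 ✓
C5: sp2
C6: sp2
C7: sp
C8: sp
C9: sp
C10: sp
C11: sp3 ✓
C12: sp3 ✓
C1, C4, C11, C12 → 4 sp3 carbons.

4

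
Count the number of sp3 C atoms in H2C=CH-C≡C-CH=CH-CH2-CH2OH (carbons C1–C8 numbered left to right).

2

C1: sp2
C2: sp2
C3: sp
C4: sp
C5: sp2
C6: sp2
C7: sp3 ✓
C8: sp3 ✓
C7, C8 → 2 sp3 carbons.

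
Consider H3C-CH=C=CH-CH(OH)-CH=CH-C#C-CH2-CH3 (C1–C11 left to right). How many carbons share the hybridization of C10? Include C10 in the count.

4

C10 is sp3 (only σ bonds).
C1: sp3 ✓
C2: sp2
C3: sp
C4: sp2
C5: sp3 ✓
C6: sp2
C7: sp2
C8: sp
C9: sp
C10: sp3 ✓
C11: sp3 ✓
4 carbons are sp3.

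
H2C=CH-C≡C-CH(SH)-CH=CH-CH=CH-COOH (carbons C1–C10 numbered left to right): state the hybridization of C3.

sp

C3 has 2 σ bonds, plus two π bonds: steric number 2 → sp.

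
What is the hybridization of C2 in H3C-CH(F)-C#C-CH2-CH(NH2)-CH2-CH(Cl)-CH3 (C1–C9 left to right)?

C2: 4 σ bonds — 4 electron domains, sp3.

sp^3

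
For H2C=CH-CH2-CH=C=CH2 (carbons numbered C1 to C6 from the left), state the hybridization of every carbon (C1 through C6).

C1 sp2, C2 sp2, C3 sp3, C4 sp2, C5 sp, C6 sp2

C1 has 3 σ bonds, plus one π bond: steric number 3 → sp2.
C2 — 3 σ bonds, plus one π bond. Steric number 3, so sp2.
C3 has 4 σ bonds: steric number 4 → sp3.
C4 has 3 σ bonds, plus one π bond: steric number 3 → sp2.
C5: 2 σ bonds, plus two π bonds; 2 regions of electron density → sp.
C6 — 3 σ bonds, plus one π bond. Steric number 3, so sp2.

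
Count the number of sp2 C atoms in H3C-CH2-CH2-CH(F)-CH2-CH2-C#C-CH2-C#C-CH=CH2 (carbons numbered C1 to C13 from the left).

2

C1: sp3
C2: sp3
C3: sp3
C4: sp3
C5: sp3
C6: sp3
C7: sp
C8: sp
C9: sp3
C10: sp
C11: sp
C12: sp2 ✓
C13: sp2 ✓
C12, C13 → 2 sp2 carbons.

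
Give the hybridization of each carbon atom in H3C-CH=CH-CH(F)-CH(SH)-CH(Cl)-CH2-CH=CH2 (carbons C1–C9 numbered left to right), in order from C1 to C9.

C1: 4 σ bonds — 4 electron domains, sp3.
C2 is sp2: 3 σ bonds, plus one π bond, 3 electron-density regions.
C3 is sp2: 3 σ bonds, plus one π bond, 3 electron-density regions.
C4 is sp3: 4 σ bonds, 4 electron-density regions.
C5 (4 σ bonds) has steric number 4: sp3.
C6 has 4 σ bonds: steric number 4 → sp3.
C7 has 4 σ bonds: steric number 4 → sp3.
C8 has 3 σ bonds, plus one π bond: steric number 3 → sp2.
C9: 3 σ bonds, plus one π bond — 3 electron domains, sp2.

C1 sp3, C2 sp2, C3 sp2, C4 sp3, C5 sp3, C6 sp3, C7 sp3, C8 sp2, C9 sp2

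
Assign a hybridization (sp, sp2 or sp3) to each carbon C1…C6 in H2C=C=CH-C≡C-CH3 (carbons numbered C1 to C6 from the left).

C1 sp2, C2 sp, C3 sp2, C4 sp, C5 sp, C6 sp3

C1: 3 σ bonds, plus one π bond; 3 regions of electron density → sp2.
C2 (2 σ bonds, plus two π bonds) has steric number 2: sp.
C3 carries 3 σ bonds, plus one π bond, giving a steric number of 3, so it is sp2.
C4 carries 2 σ bonds, plus two π bonds, giving a steric number of 2, so it is sp.
C5 has 2 σ bonds, plus two π bonds: steric number 2 → sp.
C6: 4 σ bonds — 4 electron domains, sp3.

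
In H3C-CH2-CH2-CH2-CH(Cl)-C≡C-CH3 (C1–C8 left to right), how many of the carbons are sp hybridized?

2

C1: sp3
C2: sp3
C3: sp3
C4: sp3
C5: sp3
C6: sp ✓
C7: sp ✓
C8: sp3
C6, C7 → 2 sp carbons.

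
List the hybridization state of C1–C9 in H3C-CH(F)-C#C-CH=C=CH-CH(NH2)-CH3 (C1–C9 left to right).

C1 sp3, C2 sp3, C3 sp, C4 sp, C5 sp2, C6 sp, C7 sp2, C8 sp3, C9 sp3

C1 is sp3: 4 σ bonds, 4 electron-density regions.
C2 (4 σ bonds) has steric number 4: sp3.
C3: 2 σ bonds, plus two π bonds; 2 regions of electron density → sp.
C4 is sp: 2 σ bonds, plus two π bonds, 2 electron-density regions.
C5 is sp2: 3 σ bonds, plus one π bond, 3 electron-density regions.
C6: 2 σ bonds, plus two π bonds; 2 regions of electron density → sp.
C7: 3 σ bonds, plus one π bond — 3 electron domains, sp2.
C8 carries 4 σ bonds, giving a steric number of 4, so it is sp3.
C9 has 4 σ bonds: steric number 4 → sp3.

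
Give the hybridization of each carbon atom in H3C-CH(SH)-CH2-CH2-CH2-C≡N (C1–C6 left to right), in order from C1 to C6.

C1 sp3, C2 sp3, C3 sp3, C4 sp3, C5 sp3, C6 sp

C1 is sp3: 4 σ bonds, 4 electron-density regions.
C2 — 4 σ bonds. Steric number 4, so sp3.
C3 is sp3: 4 σ bonds, 4 electron-density regions.
C4 is sp3: 4 σ bonds, 4 electron-density regions.
C5 has 4 σ bonds: steric number 4 → sp3.
C6 (2 σ bonds, plus two π bonds) has steric number 2: sp.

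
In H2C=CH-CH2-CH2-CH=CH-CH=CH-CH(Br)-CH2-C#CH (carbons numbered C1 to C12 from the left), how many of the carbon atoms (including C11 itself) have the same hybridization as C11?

2

C11 is sp (two π bonds).
C1: sp2
C2: sp2
C3: sp3
C4: sp3
C5: sp2
C6: sp2
C7: sp2
C8: sp2
C9: sp3
C10: sp3
C11: sp ✓
C12: sp ✓
2 carbons are sp.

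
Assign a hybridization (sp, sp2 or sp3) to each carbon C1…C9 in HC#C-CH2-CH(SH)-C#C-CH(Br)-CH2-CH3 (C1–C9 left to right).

C1 is sp: 2 σ bonds, plus two π bonds, 2 electron-density regions.
C2 is sp: 2 σ bonds, plus two π bonds, 2 electron-density regions.
C3 (4 σ bonds) has steric number 4: sp3.
C4: 4 σ bonds — 4 electron domains, sp3.
C5 carries 2 σ bonds, plus two π bonds, giving a steric number of 2, so it is sp.
C6: 2 σ bonds, plus two π bonds; 2 regions of electron density → sp.
C7 (4 σ bonds) has steric number 4: sp3.
C8 is sp3: 4 σ bonds, 4 electron-density regions.
C9 (4 σ bonds) has steric number 4: sp3.

C1 sp, C2 sp, C3 sp3, C4 sp3, C5 sp, C6 sp, C7 sp3, C8 sp3, C9 sp3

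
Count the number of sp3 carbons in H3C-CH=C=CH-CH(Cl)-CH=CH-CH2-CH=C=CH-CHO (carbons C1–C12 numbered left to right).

C1: sp3 ✓
C2: sp2
C3: sp
C4: sp2
C5: sp3 ✓
C6: sp2
C7: sp2
C8: sp3 ✓
C9: sp2
C10: sp
C11: sp2
C12: sp2
C1, C5, C8 → 3 sp3 carbons.

3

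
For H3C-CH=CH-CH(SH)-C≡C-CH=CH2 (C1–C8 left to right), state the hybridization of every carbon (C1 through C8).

C1 sp3, C2 sp2, C3 sp2, C4 sp3, C5 sp, C6 sp, C7 sp2, C8 sp2

C1 (4 σ bonds) has steric number 4: sp3.
C2 — 3 σ bonds, plus one π bond. Steric number 3, so sp2.
C3 — 3 σ bonds, plus one π bond. Steric number 3, so sp2.
C4 has 4 σ bonds: steric number 4 → sp3.
C5 has 2 σ bonds, plus two π bonds: steric number 2 → sp.
C6 is sp: 2 σ bonds, plus two π bonds, 2 electron-density regions.
C7 — 3 σ bonds, plus one π bond. Steric number 3, so sp2.
C8 — 3 σ bonds, plus one π bond. Steric number 3, so sp2.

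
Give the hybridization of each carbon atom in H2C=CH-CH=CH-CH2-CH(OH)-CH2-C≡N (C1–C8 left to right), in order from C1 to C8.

C1 — 3 σ bonds, plus one π bond. Steric number 3, so sp2.
C2 (3 σ bonds, plus one π bond) has steric number 3: sp2.
C3: 3 σ bonds, plus one π bond — 3 electron domains, sp2.
C4 has 3 σ bonds, plus one π bond: steric number 3 → sp2.
C5 (4 σ bonds) has steric number 4: sp3.
C6 carries 4 σ bonds, giving a steric number of 4, so it is sp3.
C7 carries 4 σ bonds, giving a steric number of 4, so it is sp3.
C8 has 2 σ bonds, plus two π bonds: steric number 2 → sp.

C1 sp2, C2 sp2, C3 sp2, C4 sp2, C5 sp3, C6 sp3, C7 sp3, C8 sp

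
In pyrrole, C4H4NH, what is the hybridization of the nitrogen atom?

sp^2

N has three σ bonds; its lone pair occupies the p orbital and is part of the aromatic π system, so N is sp2 (not the sp3 a naive steric count of 4 would give).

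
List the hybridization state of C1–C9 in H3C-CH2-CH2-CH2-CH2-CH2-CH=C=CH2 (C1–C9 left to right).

C1 — 4 σ bonds. Steric number 4, so sp3.
C2 carries 4 σ bonds, giving a steric number of 4, so it is sp3.
C3 has 4 σ bonds: steric number 4 → sp3.
C4: 4 σ bonds; 4 regions of electron density → sp3.
C5: 4 σ bonds — 4 electron domains, sp3.
C6 — 4 σ bonds. Steric number 4, so sp3.
C7 (3 σ bonds, plus one π bond) has steric number 3: sp2.
C8 has 2 σ bonds, plus two π bonds: steric number 2 → sp.
C9 (3 σ bonds, plus one π bond) has steric number 3: sp2.

C1 sp3, C2 sp3, C3 sp3, C4 sp3, C5 sp3, C6 sp3, C7 sp2, C8 sp, C9 sp2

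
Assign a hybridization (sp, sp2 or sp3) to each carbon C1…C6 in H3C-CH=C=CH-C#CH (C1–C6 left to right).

C1 sp3, C2 sp2, C3 sp, C4 sp2, C5 sp, C6 sp

C1 — 4 σ bonds. Steric number 4, so sp3.
C2 — 3 σ bonds, plus one π bond. Steric number 3, so sp2.
C3 (2 σ bonds, plus two π bonds) has steric number 2: sp.
C4 — 3 σ bonds, plus one π bond. Steric number 3, so sp2.
C5: 2 σ bonds, plus two π bonds; 2 regions of electron density → sp.
C6 — 2 σ bonds, plus two π bonds. Steric number 2, so sp.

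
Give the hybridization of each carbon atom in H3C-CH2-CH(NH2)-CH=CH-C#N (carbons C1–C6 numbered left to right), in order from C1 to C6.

C1 sp3, C2 sp3, C3 sp3, C4 sp2, C5 sp2, C6 sp

C1: 4 σ bonds; 4 regions of electron density → sp3.
C2 (4 σ bonds) has steric number 4: sp3.
C3: 4 σ bonds; 4 regions of electron density → sp3.
C4 — 3 σ bonds, plus one π bond. Steric number 3, so sp2.
C5 — 3 σ bonds, plus one π bond. Steric number 3, so sp2.
C6: 2 σ bonds, plus two π bonds; 2 regions of electron density → sp.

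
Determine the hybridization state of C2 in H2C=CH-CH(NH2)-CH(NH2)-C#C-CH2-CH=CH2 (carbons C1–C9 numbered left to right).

sp2

C2 (3 σ bonds, plus one π bond) has steric number 3: sp2.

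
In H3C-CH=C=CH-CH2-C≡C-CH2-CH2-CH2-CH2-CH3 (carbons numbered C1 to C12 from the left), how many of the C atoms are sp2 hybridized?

2

C1: sp3
C2: sp2 ✓
C3: sp
C4: sp2 ✓
C5: sp3
C6: sp
C7: sp
C8: sp3
C9: sp3
C10: sp3
C11: sp3
C12: sp3
C2, C4 → 2 sp2 carbons.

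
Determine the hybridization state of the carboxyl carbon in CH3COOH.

sp^2

The carboxyl carbon carries 3 σ bonds, plus one π bond, giving a steric number of 3, so it is sp2.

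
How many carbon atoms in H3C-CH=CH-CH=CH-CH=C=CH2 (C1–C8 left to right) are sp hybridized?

1

C1: sp3
C2: sp2
C3: sp2
C4: sp2
C5: sp2
C6: sp2
C7: sp ✓
C8: sp2
C7 → 1 sp carbon.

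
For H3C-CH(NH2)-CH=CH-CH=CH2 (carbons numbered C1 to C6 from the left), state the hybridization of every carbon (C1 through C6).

C1 (4 σ bonds) has steric number 4: sp3.
C2 has 4 σ bonds: steric number 4 → sp3.
C3: 3 σ bonds, plus one π bond — 3 electron domains, sp2.
C4 — 3 σ bonds, plus one π bond. Steric number 3, so sp2.
C5 carries 3 σ bonds, plus one π bond, giving a steric number of 3, so it is sp2.
C6 — 3 σ bonds, plus one π bond. Steric number 3, so sp2.

C1 sp3, C2 sp3, C3 sp2, C4 sp2, C5 sp2, C6 sp2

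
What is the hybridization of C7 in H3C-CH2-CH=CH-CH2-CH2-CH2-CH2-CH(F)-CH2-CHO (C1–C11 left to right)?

C7 has 4 σ bonds: steric number 4 → sp3.

sp3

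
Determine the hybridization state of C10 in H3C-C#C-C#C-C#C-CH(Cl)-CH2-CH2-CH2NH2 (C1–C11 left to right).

sp3

C10: 4 σ bonds — 4 electron domains, sp3.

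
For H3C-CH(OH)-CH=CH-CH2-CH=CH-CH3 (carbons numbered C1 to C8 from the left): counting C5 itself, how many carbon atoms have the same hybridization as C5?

4

C5 is sp3 (only σ bonds).
C1: sp3 ✓
C2: sp3 ✓
C3: sp2
C4: sp2
C5: sp3 ✓
C6: sp2
C7: sp2
C8: sp3 ✓
4 carbons are sp3.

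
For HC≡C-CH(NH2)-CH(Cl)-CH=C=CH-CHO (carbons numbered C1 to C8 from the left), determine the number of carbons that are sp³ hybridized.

C1: sp
C2: sp
C3: sp3 ✓
C4: sp3 ✓
C5: sp2
C6: sp
C7: sp2
C8: sp2
C3, C4 → 2 sp3 carbons.

2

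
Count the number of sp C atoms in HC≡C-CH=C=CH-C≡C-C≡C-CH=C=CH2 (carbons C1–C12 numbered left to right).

C1: sp ✓
C2: sp ✓
C3: sp2
C4: sp ✓
C5: sp2
C6: sp ✓
C7: sp ✓
C8: sp ✓
C9: sp ✓
C10: sp2
C11: sp ✓
C12: sp2
C1, C2, C4, C6, C7, C8, C9, C11 → 8 sp carbons.

8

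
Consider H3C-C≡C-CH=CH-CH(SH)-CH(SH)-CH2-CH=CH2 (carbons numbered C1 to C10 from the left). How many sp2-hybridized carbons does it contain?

C1: sp3
C2: sp
C3: sp
C4: sp2 ✓
C5: sp2 ✓
C6: sp3
C7: sp3
C8: sp3
C9: sp2 ✓
C10: sp2 ✓
C4, C5, C9, C10 → 4 sp2 carbons.

4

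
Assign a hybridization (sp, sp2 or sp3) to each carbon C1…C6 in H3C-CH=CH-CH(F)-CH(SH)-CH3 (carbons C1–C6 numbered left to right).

C1: 4 σ bonds — 4 electron domains, sp3.
C2 has 3 σ bonds, plus one π bond: steric number 3 → sp2.
C3: 3 σ bonds, plus one π bond — 3 electron domains, sp2.
C4 has 4 σ bonds: steric number 4 → sp3.
C5 has 4 σ bonds: steric number 4 → sp3.
C6 is sp3: 4 σ bonds, 4 electron-density regions.

C1 sp3, C2 sp2, C3 sp2, C4 sp3, C5 sp3, C6 sp3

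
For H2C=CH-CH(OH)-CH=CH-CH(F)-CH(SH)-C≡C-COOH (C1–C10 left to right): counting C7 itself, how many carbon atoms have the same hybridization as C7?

C7 is sp3 (only σ bonds).
C1: sp2
C2: sp2
C3: sp3 ✓
C4: sp2
C5: sp2
C6: sp3 ✓
C7: sp3 ✓
C8: sp
C9: sp
C10: sp2
3 carbons are sp3.

3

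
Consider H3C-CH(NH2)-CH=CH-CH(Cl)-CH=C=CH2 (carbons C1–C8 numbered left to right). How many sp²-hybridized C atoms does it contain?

C1: sp3
C2: sp3
C3: sp2 ✓
C4: sp2 ✓
C5: sp3
C6: sp2 ✓
C7: sp
C8: sp2 ✓
C3, C4, C6, C8 → 4 sp2 carbons.

4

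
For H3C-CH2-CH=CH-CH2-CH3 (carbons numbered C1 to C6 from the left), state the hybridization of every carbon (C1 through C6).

C1 sp3, C2 sp3, C3 sp2, C4 sp2, C5 sp3, C6 sp3

C1 is sp3: 4 σ bonds, 4 electron-density regions.
C2 is sp3: 4 σ bonds, 4 electron-density regions.
C3: 3 σ bonds, plus one π bond; 3 regions of electron density → sp2.
C4 (3 σ bonds, plus one π bond) has steric number 3: sp2.
C5 has 4 σ bonds: steric number 4 → sp3.
C6 (4 σ bonds) has steric number 4: sp3.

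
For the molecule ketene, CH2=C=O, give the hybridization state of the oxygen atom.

The oxygen atom (1 σ bond and 2 lone pairs, plus one π bond) has steric number 3: sp2.

sp^2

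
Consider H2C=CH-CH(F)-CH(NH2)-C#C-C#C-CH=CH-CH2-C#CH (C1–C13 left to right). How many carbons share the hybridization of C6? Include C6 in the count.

C6 is sp (two π bonds).
C1: sp2
C2: sp2
C3: sp3
C4: sp3
C5: sp ✓
C6: sp ✓
C7: sp ✓
C8: sp ✓
C9: sp2
C10: sp2
C11: sp3
C12: sp ✓
C13: sp ✓
6 carbons are sp.

6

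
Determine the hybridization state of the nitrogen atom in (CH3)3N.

sp3

The nitrogen atom carries 3 σ bonds and 1 lone pair, giving a steric number of 4, so it is sp3.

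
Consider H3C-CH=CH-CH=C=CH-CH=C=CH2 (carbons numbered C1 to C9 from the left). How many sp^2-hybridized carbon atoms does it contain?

C1: sp3
C2: sp2 ✓
C3: sp2 ✓
C4: sp2 ✓
C5: sp
C6: sp2 ✓
C7: sp2 ✓
C8: sp
C9: sp2 ✓
C2, C3, C4, C6, C7, C9 → 6 sp2 carbons.

6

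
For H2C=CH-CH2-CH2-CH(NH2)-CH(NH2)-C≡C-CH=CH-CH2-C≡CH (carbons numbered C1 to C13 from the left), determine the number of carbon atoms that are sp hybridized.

C1: sp2
C2: sp2
C3: sp3
C4: sp3
C5: sp3
C6: sp3
C7: sp ✓
C8: sp ✓
C9: sp2
C10: sp2
C11: sp3
C12: sp ✓
C13: sp ✓
C7, C8, C12, C13 → 4 sp carbons.

4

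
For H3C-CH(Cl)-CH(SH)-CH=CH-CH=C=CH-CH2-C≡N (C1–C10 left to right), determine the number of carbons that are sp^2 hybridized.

4

C1: sp3
C2: sp3
C3: sp3
C4: sp2 ✓
C5: sp2 ✓
C6: sp2 ✓
C7: sp
C8: sp2 ✓
C9: sp3
C10: sp
C4, C5, C6, C8 → 4 sp2 carbons.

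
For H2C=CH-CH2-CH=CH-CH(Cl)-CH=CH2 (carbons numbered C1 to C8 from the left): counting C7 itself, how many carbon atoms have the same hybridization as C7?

6

C7 is sp2 (one π bond).
C1: sp2 ✓
C2: sp2 ✓
C3: sp3
C4: sp2 ✓
C5: sp2 ✓
C6: sp3
C7: sp2 ✓
C8: sp2 ✓
6 carbons are sp2.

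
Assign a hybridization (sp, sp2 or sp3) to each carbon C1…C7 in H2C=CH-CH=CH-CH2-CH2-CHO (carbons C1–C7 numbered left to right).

C1: 3 σ bonds, plus one π bond — 3 electron domains, sp2.
C2: 3 σ bonds, plus one π bond — 3 electron domains, sp2.
C3 is sp2: 3 σ bonds, plus one π bond, 3 electron-density regions.
C4 is sp2: 3 σ bonds, plus one π bond, 3 electron-density regions.
C5: 4 σ bonds; 4 regions of electron density → sp3.
C6 (4 σ bonds) has steric number 4: sp3.
C7 is sp2: 3 σ bonds, plus one π bond, 3 electron-density regions.

C1 sp2, C2 sp2, C3 sp2, C4 sp2, C5 sp3, C6 sp3, C7 sp2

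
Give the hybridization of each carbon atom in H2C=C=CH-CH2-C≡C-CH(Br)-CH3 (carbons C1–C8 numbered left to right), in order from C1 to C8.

C1 sp2, C2 sp, C3 sp2, C4 sp3, C5 sp, C6 sp, C7 sp3, C8 sp3

C1 is sp2: 3 σ bonds, plus one π bond, 3 electron-density regions.
C2 is sp: 2 σ bonds, plus two π bonds, 2 electron-density regions.
C3 carries 3 σ bonds, plus one π bond, giving a steric number of 3, so it is sp2.
C4: 4 σ bonds — 4 electron domains, sp3.
C5 carries 2 σ bonds, plus two π bonds, giving a steric number of 2, so it is sp.
C6 carries 2 σ bonds, plus two π bonds, giving a steric number of 2, so it is sp.
C7 carries 4 σ bonds, giving a steric number of 4, so it is sp3.
C8 — 4 σ bonds. Steric number 4, so sp3.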